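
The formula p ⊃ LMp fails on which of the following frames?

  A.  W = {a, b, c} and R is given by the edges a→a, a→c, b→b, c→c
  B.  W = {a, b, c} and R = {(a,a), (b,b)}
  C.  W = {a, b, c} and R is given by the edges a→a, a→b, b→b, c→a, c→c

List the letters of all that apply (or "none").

A, C

The schema p ⊃ LMp is axiom B; it is valid on a frame iff R is symmetric.
(A) R is not symmetric (a R c but not c R a), so the schema fails here.
(B) R is symmetric (every R-edge is matched by its reverse), so the schema is valid here.
(C) R is not symmetric (a R b but not b R a), so the schema fails here.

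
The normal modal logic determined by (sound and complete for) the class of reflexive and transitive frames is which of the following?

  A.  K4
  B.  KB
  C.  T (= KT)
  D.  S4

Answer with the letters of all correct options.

(A) K4 is determined by the class of transitive frames.
(B) KB is determined by the class of symmetric frames.
(C) T (= KT) is determined by the class of reflexive frames.
(D) S4 is determined by exactly this class.

D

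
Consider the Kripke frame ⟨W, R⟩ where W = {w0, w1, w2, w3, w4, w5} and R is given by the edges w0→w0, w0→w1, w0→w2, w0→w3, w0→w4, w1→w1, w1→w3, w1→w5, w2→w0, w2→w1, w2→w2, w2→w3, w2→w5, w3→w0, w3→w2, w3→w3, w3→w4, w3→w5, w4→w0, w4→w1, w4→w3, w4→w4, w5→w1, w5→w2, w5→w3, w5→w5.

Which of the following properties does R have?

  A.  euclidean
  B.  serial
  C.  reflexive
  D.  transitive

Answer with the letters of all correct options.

(A) not euclidean: w0 R w1 and w0 R w0 but not w1 R w0.
(B) serial: every world has an R-successor.
(C) reflexive: each world relates to itself.
(D) not transitive: w0 R w1 and w1 R w5 but not w0 R w5.

B, C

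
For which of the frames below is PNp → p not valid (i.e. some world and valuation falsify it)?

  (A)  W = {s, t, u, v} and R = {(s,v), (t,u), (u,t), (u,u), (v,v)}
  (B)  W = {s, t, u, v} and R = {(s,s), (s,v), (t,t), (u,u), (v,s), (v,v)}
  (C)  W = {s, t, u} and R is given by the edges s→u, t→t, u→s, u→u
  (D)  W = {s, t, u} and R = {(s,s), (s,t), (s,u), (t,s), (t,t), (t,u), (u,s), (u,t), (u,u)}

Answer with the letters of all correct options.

The schema PNp → p is the dual of axiom B; it is valid on a frame iff R is symmetric.
(A) R is not symmetric (s R v but not v R s), so the schema fails here.
(B) R is symmetric (every R-edge is matched by its reverse), so the schema is valid here.
(C) R is symmetric (every R-edge is matched by its reverse), so the schema is valid here.
(D) R is symmetric (every R-edge is matched by its reverse), so the schema is valid here.

A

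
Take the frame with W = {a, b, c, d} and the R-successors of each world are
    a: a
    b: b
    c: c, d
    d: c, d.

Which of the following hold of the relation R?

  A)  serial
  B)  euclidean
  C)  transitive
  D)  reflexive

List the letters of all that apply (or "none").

A, B, C, D

(A) serial: every world has an R-successor.
(B) euclidean: any two R-successors of the same world are R-related.
(C) transitive: R is closed under composition.
(D) reflexive: each world relates to itself.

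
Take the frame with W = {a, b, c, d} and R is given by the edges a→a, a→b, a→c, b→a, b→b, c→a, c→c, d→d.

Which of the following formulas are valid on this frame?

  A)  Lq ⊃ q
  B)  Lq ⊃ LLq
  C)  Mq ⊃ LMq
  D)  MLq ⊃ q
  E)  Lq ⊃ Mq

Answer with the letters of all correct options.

A, D, E

R is reflexive: each world relates to itself.
R is symmetric: every R-edge is matched by its reverse.
R is not transitive: b R a and a R c but not b R c.
R is not euclidean: a R b and a R c but not b R c.
R is serial: every world has an R-successor.
(A) Lq ⊃ q is axiom T, which corresponds to reflexivity. R is reflexive — valid.
(B) Lq ⊃ LLq is axiom 4; it is valid on a frame exactly when R is transitive. R is not transitive, so not valid.
(C) Mq ⊃ LMq is axiom 5; it is valid on a frame exactly when R is euclidean. R is not euclidean, so not valid.
(D) MLq ⊃ q (the dual of axiom B) characterises the symmetric frames. R is symmetric — valid.
(E) Lq ⊃ Mq (axiom D) characterises the serial frames. R is serial — valid.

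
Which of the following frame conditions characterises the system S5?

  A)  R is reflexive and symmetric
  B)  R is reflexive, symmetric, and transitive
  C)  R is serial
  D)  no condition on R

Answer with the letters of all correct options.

B

(A) this class determines B (= KTB), not S5.
(B) S5 is sound and complete for exactly this class.
(C) this class determines D, not S5.
(D) this class determines K, not S5.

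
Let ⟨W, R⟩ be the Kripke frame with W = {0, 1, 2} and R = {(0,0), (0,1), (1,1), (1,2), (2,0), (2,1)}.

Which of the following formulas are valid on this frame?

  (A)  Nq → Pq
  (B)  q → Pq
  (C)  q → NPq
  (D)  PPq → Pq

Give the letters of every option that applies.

A

R is not reflexive: not 2 R 2.
R is not symmetric: 0 R 1 but not 1 R 0.
R is not transitive: 0 R 1 and 1 R 2 but not 0 R 2.
R is serial: every world has an R-successor.
(A) Nq → Pq is axiom D, which corresponds to seriality. R is serial — valid.
(B) the dual of axiom T: valid iff R is reflexive. R is not reflexive — not valid.
(C) q → NPq is axiom B; it is valid on a frame exactly when R is symmetric. R is not symmetric, so not valid.
(D) PPq → Pq is the dual of axiom 4, which corresponds to transitivity. R is not transitive — not valid.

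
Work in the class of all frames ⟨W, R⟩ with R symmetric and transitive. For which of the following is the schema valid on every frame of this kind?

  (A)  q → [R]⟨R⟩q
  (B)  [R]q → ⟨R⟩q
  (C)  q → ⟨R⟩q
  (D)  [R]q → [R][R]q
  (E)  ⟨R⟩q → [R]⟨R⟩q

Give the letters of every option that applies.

A symmetric transitive relation is euclidean (uRv and uRw give vRu by symmetry, then vRw by transitivity).
(A) q → [R]⟨R⟩q is axiom B, which corresponds to symmetry. Every such R is symmetric — valid.
(B) [R]q → ⟨R⟩q is axiom D, which corresponds to seriality. Such an R need not be serial — not valid.
(C) q → ⟨R⟩q is the dual of axiom T, which corresponds to reflexivity. Such an R need not be reflexive — not valid.
(D) axiom 4: valid iff R is transitive. Every such R is transitive — valid.
(E) ⟨R⟩q → [R]⟨R⟩q (axiom 5) characterises the euclidean frames. Every such R is euclidean — valid.

A, D, E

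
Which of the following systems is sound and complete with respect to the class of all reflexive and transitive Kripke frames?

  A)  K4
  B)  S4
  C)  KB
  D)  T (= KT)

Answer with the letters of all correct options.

B

(A) K4 is determined by the class of transitive frames.
(B) S4 is determined by exactly this class.
(C) KB is determined by the class of symmetric frames.
(D) T (= KT) is determined by the class of reflexive frames.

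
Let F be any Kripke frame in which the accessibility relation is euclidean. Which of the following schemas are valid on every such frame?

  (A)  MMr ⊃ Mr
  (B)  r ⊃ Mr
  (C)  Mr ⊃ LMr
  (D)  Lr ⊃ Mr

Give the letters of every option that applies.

(A) MMr ⊃ Mr (the dual of axiom 4) characterises the transitive frames. Such an R need not be transitive — not valid.
(B) r ⊃ Mr is the dual of axiom T, which corresponds to reflexivity. Such an R need not be reflexive — not valid.
(C) axiom 5: valid iff R is euclidean. Every such R is euclidean — valid.
(D) Lr ⊃ Mr is axiom D; it is valid on a frame exactly when R is serial. Such an R need not be serial, so not valid.

C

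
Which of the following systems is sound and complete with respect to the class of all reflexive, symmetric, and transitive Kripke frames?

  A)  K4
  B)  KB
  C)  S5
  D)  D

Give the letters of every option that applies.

C

(A) K4 is determined by the class of transitive frames.
(B) KB is determined by the class of symmetric frames.
(C) S5 is determined by exactly this class.
(D) D is determined by the class of serial frames.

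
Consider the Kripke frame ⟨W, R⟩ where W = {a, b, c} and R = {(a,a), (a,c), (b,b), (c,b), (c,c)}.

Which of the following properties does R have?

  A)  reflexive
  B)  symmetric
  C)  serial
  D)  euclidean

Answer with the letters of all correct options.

(A) reflexive: each world relates to itself.
(B) not symmetric: a R c but not c R a.
(C) serial: every world has an R-successor.
(D) not euclidean: a R c and a R a but not c R a.

A, C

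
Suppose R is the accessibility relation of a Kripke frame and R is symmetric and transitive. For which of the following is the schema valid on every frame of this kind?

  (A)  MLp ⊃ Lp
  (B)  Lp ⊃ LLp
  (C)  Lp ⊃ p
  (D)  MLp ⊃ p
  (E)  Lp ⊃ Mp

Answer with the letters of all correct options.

A, B, D

A symmetric transitive relation is euclidean (uRv and uRw give vRu by symmetry, then vRw by transitivity).
(A) MLp ⊃ Lp (the dual of axiom 5) characterises the euclidean frames. Every such R is euclidean — valid.
(B) Lp ⊃ LLp is axiom 4; it is valid on a frame exactly when R is transitive. Every such R is transitive, so valid.
(C) Lp ⊃ p is axiom T, which corresponds to reflexivity. Such an R need not be reflexive — not valid.
(D) MLp ⊃ p is the dual of axiom B, which corresponds to symmetry. Every such R is symmetric — valid.
(E) Lp ⊃ Mp is axiom D; it is valid on a frame exactly when R is serial. Such an R need not be serial, so not valid.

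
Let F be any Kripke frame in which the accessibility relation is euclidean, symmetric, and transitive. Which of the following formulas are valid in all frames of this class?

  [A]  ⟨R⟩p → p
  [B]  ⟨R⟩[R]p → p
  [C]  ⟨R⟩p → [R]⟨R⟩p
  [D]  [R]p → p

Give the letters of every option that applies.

B, C

(A) ⟨R⟩p → p is valid only on frames where every R-edge is a self-loop. Such an R need not be a subset of the identity — not valid.
(B) ⟨R⟩[R]p → p is the dual of axiom B; it is valid on a frame exactly when R is symmetric. Every such R is symmetric, so valid.
(C) ⟨R⟩p → [R]⟨R⟩p is axiom 5, which corresponds to the euclidean property. Every such R is euclidean — valid.
(D) [R]p → p (axiom T) characterises the reflexive frames. Such an R need not be reflexive — not valid.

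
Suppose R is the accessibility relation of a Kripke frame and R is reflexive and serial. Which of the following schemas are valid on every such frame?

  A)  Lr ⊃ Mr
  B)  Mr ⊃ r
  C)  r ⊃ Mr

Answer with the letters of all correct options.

A, C

(A) Lr ⊃ Mr is axiom D, which corresponds to seriality. Every such R is serial — valid.
(B) Mr ⊃ r (the converse of T) corresponds to R being a subset of the identity. Such an R need not be a subset of the identity, so not valid.
(C) r ⊃ Mr (the dual of axiom T) characterises the reflexive frames. Every such R is reflexive — valid.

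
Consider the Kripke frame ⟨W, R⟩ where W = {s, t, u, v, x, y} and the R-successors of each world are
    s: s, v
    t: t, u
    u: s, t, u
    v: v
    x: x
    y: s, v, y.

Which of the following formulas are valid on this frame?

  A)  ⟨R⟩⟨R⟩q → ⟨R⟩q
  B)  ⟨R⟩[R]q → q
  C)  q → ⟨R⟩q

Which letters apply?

R is reflexive: each world relates to itself.
R is not symmetric: s R v but not v R s.
R is not transitive: t R u and u R s but not t R s.
(A) the dual of axiom 4: valid iff R is transitive. R is not transitive — not valid.
(B) ⟨R⟩[R]q → q is the dual of axiom B; it is valid on a frame exactly when R is symmetric. R is not symmetric, so not valid.
(C) q → ⟨R⟩q is the dual of axiom T, which corresponds to reflexivity. R is reflexive — valid.

C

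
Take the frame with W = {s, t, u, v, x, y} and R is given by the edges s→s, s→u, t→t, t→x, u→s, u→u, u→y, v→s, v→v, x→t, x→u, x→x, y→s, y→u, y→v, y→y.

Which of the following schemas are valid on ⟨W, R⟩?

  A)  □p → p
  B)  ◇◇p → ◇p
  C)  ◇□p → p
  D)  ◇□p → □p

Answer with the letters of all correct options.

R is reflexive: each world relates to itself.
R is not symmetric: v R s but not s R v.
R is not transitive: s R u and u R y but not s R y.
R is not euclidean: u R s and u R y but not s R y.
(A) □p → p is axiom T, which corresponds to reflexivity. R is reflexive — valid.
(B) ◇◇p → ◇p is the dual of axiom 4, which corresponds to transitivity. R is not transitive — not valid.
(C) the dual of axiom B: valid iff R is symmetric. R is not symmetric — not valid.
(D) ◇□p → □p is the dual of axiom 5; it is valid on a frame exactly when R is euclidean. R is not euclidean, so not valid.

A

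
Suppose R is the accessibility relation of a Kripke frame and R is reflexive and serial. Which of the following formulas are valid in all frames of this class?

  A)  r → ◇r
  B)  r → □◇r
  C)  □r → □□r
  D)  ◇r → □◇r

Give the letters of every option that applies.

(A) the dual of axiom T: valid iff R is reflexive. Every such R is reflexive — valid.
(B) axiom B: valid iff R is symmetric. Such an R need not be symmetric — not valid.
(C) □r → □□r is axiom 4; it is valid on a frame exactly when R is transitive. Such an R need not be transitive, so not valid.
(D) axiom 5: valid iff R is euclidean. Such an R need not be euclidean — not valid.

A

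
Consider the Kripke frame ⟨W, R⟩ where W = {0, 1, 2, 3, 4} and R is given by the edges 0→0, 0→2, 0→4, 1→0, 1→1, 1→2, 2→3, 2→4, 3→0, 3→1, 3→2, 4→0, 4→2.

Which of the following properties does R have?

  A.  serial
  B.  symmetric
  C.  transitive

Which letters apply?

(A) serial: every world has an R-successor.
(B) not symmetric: 0 R 2 but not 2 R 0.
(C) not transitive: 0 R 2 and 2 R 3 but not 0 R 3.

A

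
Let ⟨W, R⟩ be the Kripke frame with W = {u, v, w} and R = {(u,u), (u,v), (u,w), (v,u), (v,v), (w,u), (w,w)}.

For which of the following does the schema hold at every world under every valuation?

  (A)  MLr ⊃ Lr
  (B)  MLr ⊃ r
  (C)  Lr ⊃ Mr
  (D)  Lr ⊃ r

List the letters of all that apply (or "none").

B, C, D

R is reflexive: each world relates to itself.
R is symmetric: every R-edge is matched by its reverse.
R is not euclidean: u R v and u R w but not v R w.
R is serial: every world has an R-successor.
(A) the dual of axiom 5: valid iff R is euclidean. R is not euclidean — not valid.
(B) MLr ⊃ r is the dual of axiom B; it is valid on a frame exactly when R is symmetric. R is symmetric, so valid.
(C) Lr ⊃ Mr (axiom D) characterises the serial frames. R is serial — valid.
(D) Lr ⊃ r (axiom T) characterises the reflexive frames. R is reflexive — valid.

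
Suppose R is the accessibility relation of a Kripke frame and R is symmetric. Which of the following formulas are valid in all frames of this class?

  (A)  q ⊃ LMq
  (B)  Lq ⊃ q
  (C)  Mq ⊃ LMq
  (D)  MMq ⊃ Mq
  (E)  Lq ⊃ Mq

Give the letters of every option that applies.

(A) q ⊃ LMq (axiom B) characterises the symmetric frames. Every such R is symmetric — valid.
(B) Lq ⊃ q is axiom T; it is valid on a frame exactly when R is reflexive. Such an R need not be reflexive, so not valid.
(C) Mq ⊃ LMq is axiom 5; it is valid on a frame exactly when R is euclidean. Such an R need not be euclidean, so not valid.
(D) MMq ⊃ Mq is the dual of axiom 4, which corresponds to transitivity. Such an R need not be transitive — not valid.
(E) axiom D: valid iff R is serial. Such an R need not be serial — not valid.

A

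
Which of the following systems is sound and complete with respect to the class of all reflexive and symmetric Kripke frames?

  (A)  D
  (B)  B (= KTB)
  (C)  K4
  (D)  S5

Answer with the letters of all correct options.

B

(A) D is determined by the class of serial frames.
(B) B (= KTB) is determined by exactly this class.
(C) K4 is determined by the class of transitive frames.
(D) S5 is determined by the class of reflexive, symmetric, and transitive frames.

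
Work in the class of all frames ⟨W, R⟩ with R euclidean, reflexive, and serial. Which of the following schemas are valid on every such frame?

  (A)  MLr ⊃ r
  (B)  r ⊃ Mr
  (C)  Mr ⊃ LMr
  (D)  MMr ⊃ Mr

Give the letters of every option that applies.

A, B, C, D

A relation that is euclidean, reflexive, and serial is also symmetric and transitive.
(A) MLr ⊃ r is the dual of axiom B, which corresponds to symmetry. Every such R is symmetric — valid.
(B) r ⊃ Mr is the dual of axiom T; it is valid on a frame exactly when R is reflexive. Every such R is reflexive, so valid.
(C) Mr ⊃ LMr (axiom 5) characterises the euclidean frames. Every such R is euclidean — valid.
(D) MMr ⊃ Mr is the dual of axiom 4, which corresponds to transitivity. Every such R is transitive — valid.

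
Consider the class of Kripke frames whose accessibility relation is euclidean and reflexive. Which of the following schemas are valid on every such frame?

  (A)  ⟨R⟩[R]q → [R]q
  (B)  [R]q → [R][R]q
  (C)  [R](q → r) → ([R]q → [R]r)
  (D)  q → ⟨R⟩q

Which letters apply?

A, B, C, D

A reflexive euclidean relation is also symmetric (from wRw and wRv the euclidean condition gives vRw) and hence transitive; it is an equivalence relation.
(A) ⟨R⟩[R]q → [R]q is the dual of axiom 5, which corresponds to the euclidean property. Every such R is euclidean — valid.
(B) [R]q → [R][R]q (axiom 4) characterises the transitive frames. Every such R is transitive — valid.
(C) [R](q → r) → ([R]q → [R]r) is the K axiom; it holds on all frames — valid.
(D) q → ⟨R⟩q (the dual of axiom T) characterises the reflexive frames. Every such R is reflexive — valid.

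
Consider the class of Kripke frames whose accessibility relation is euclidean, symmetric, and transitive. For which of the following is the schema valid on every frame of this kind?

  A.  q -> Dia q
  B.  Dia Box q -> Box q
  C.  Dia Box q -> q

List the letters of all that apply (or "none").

B, C

(A) q -> Dia q is the dual of axiom T; it is valid on a frame exactly when R is reflexive. Such an R need not be reflexive, so not valid.
(B) Dia Box q -> Box q is the dual of axiom 5, which corresponds to the euclidean property. Every such R is euclidean — valid.
(C) the dual of axiom B: valid iff R is symmetric. Every such R is symmetric — valid.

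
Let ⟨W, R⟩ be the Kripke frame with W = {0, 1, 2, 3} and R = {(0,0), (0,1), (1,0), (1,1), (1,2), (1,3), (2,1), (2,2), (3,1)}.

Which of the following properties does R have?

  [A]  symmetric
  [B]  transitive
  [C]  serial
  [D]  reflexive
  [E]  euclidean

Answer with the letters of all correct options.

A, C

(A) symmetric: every R-edge is matched by its reverse.
(B) not transitive: 0 R 1 and 1 R 2 but not 0 R 2.
(C) serial: every world has an R-successor.
(D) not reflexive: not 3 R 3.
(E) not euclidean: 1 R 0 and 1 R 2 but not 0 R 2.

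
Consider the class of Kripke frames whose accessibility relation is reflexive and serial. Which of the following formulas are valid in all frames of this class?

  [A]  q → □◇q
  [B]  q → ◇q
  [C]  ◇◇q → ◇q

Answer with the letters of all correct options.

B

(A) q → □◇q (axiom B) characterises the symmetric frames. Such an R need not be symmetric — not valid.
(B) q → ◇q is the dual of axiom T; it is valid on a frame exactly when R is reflexive. Every such R is reflexive, so valid.
(C) ◇◇q → ◇q (the dual of axiom 4) characterises the transitive frames. Such an R need not be transitive — not valid.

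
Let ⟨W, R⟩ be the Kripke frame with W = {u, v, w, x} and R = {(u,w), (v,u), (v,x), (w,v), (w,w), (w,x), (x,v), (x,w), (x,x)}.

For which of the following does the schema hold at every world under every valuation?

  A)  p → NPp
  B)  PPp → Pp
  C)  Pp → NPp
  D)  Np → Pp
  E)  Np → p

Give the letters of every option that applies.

R is not reflexive: not u R u.
R is not symmetric: u R w but not w R u.
R is not transitive: u R w and w R v but not u R v.
R is not euclidean: v R u and v R x but not u R x.
R is serial: every world has an R-successor.
(A) p → NPp is axiom B, which corresponds to symmetry. R is not symmetric — not valid.
(B) PPp → Pp (the dual of axiom 4) characterises the transitive frames. R is not transitive — not valid.
(C) axiom 5: valid iff R is euclidean. R is not euclidean — not valid.
(D) Np → Pp (axiom D) characterises the serial frames. R is serial — valid.
(E) Np → p (axiom T) characterises the reflexive frames. R is not reflexive — not valid.

D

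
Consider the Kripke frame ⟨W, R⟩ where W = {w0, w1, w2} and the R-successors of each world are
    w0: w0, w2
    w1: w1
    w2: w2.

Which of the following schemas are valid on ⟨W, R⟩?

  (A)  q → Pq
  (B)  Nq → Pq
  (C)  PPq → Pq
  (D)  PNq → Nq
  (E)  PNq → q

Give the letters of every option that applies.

A, B, C

R is reflexive: each world relates to itself.
R is not symmetric: w0 R w2 but not w2 R w0.
R is transitive: R is closed under composition.
R is not euclidean: w0 R w2 and w0 R w0 but not w2 R w0.
R is serial: every world has an R-successor.
(A) the dual of axiom T: valid iff R is reflexive. R is reflexive — valid.
(B) Nq → Pq is axiom D; it is valid on a frame exactly when R is serial. R is serial, so valid.
(C) PPq → Pq is the dual of axiom 4, which corresponds to transitivity. R is transitive — valid.
(D) PNq → Nq is the dual of axiom 5, which corresponds to the euclidean property. R is not euclidean — not valid.
(E) PNq → q is the dual of axiom B, which corresponds to symmetry. R is not symmetric — not valid.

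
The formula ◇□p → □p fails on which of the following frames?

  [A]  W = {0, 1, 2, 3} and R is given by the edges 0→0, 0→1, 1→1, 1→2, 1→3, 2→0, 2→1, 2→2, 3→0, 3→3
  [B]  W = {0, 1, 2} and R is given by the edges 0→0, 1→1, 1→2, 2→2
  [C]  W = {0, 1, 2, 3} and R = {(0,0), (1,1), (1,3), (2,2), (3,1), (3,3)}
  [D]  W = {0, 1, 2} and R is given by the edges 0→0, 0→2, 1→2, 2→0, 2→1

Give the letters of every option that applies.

The schema ◇□p → □p is the dual of axiom 5; it is valid on a frame iff R is euclidean.
(A) R is not euclidean (0 R 1 and 0 R 0 but not 1 R 0), so the schema fails here.
(B) R is not euclidean (1 R 2 and 1 R 1 but not 2 R 1), so the schema fails here.
(C) R is euclidean (any two R-successors of the same world are R-related), so the schema is valid here.
(D) R is not euclidean (2 R 0 and 2 R 1 but not 0 R 1), so the schema fails here.

A, B, D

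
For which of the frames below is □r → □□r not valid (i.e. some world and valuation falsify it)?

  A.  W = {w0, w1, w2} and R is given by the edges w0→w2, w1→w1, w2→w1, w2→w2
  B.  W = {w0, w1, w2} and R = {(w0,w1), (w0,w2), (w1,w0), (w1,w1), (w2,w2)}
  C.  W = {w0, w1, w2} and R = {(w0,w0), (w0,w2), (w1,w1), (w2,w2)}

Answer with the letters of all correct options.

A, B

The schema □r → □□r is axiom 4; it is valid on a frame iff R is transitive.
(A) R is not transitive (w0 R w2 and w2 R w1 but not w0 R w1), so the schema fails here.
(B) R is not transitive (w0 R w1 and w1 R w0 but not w0 R w0), so the schema fails here.
(C) R is transitive (R is closed under composition), so the schema is valid here.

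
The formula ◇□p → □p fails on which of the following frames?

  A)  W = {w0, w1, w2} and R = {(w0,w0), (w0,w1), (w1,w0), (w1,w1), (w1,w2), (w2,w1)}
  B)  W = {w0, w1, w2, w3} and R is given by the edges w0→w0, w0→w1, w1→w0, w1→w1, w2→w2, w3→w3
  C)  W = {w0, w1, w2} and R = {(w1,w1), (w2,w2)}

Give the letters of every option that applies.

The schema ◇□p → □p is the dual of axiom 5; it is valid on a frame iff R is euclidean.
(A) R is not euclidean (w1 R w0 and w1 R w2 but not w0 R w2), so the schema fails here.
(B) R is euclidean (any two R-successors of the same world are R-related), so the schema is valid here.
(C) R is euclidean (any two R-successors of the same world are R-related), so the schema is valid here.

A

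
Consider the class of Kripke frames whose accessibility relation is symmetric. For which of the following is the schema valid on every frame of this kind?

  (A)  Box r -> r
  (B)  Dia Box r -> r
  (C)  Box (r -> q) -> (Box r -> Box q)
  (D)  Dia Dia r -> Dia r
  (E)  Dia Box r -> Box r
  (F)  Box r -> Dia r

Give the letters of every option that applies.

B, C

(A) axiom T: valid iff R is reflexive. Such an R need not be reflexive — not valid.
(B) Dia Box r -> r (the dual of axiom B) characterises the symmetric frames. Every such R is symmetric — valid.
(C) Box (r -> q) -> (Box r -> Box q) is axiom K, valid on every Kripke frame — valid.
(D) the dual of axiom 4: valid iff R is transitive. Such an R need not be transitive — not valid.
(E) Dia Box r -> Box r (the dual of axiom 5) characterises the euclidean frames. Such an R need not be euclidean — not valid.
(F) Box r -> Dia r (axiom D) characterises the serial frames. Such an R need not be serial — not valid.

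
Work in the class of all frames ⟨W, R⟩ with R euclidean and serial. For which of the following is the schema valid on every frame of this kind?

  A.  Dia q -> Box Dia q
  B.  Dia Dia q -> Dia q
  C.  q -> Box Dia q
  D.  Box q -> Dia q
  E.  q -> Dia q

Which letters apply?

(A) Dia q -> Box Dia q (axiom 5) characterises the euclidean frames. Every such R is euclidean — valid.
(B) the dual of axiom 4: valid iff R is transitive. Such an R need not be transitive — not valid.
(C) q -> Box Dia q is axiom B; it is valid on a frame exactly when R is symmetric. Such an R need not be symmetric, so not valid.
(D) Box q -> Dia q is axiom D, which corresponds to seriality. Every such R is serial — valid.
(E) q -> Dia q (the dual of axiom T) characterises the reflexive frames. Such an R need not be reflexive — not valid.

A, D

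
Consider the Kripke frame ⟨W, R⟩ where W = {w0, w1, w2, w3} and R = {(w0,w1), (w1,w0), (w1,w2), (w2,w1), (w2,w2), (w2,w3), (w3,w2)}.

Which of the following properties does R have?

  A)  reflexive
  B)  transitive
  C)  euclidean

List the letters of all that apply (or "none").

(A) not reflexive: not w0 R w0.
(B) not transitive: w0 R w1 and w1 R w0 but not w0 R w0.
(C) not euclidean: w1 R w0 and w1 R w2 but not w0 R w2.

none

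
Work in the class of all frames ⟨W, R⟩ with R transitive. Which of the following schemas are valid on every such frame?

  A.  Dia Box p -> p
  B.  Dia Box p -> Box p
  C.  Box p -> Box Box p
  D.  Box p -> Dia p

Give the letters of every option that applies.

(A) the dual of axiom B: valid iff R is symmetric. Such an R need not be symmetric — not valid.
(B) Dia Box p -> Box p (the dual of axiom 5) characterises the euclidean frames. Such an R need not be euclidean — not valid.
(C) Box p -> Box Box p is axiom 4; it is valid on a frame exactly when R is transitive. Every such R is transitive, so valid.
(D) axiom D: valid iff R is serial. Such an R need not be serial — not valid.

C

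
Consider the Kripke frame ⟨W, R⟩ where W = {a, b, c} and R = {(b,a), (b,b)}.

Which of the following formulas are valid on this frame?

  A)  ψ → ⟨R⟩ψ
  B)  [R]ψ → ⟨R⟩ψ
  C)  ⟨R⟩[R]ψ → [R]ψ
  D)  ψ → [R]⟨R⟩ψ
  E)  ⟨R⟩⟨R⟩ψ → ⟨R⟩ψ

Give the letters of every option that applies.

E

R is not reflexive: not a R a.
R is not symmetric: b R a but not a R b.
R is transitive: R is closed under composition.
R is not euclidean: b R a and b R b but not a R b.
R is not serial: a has no R-successor.
(A) the dual of axiom T: valid iff R is reflexive. R is not reflexive — not valid.
(B) [R]ψ → ⟨R⟩ψ (axiom D) characterises the serial frames. R is not serial — not valid.
(C) ⟨R⟩[R]ψ → [R]ψ (the dual of axiom 5) characterises the euclidean frames. R is not euclidean — not valid.
(D) ψ → [R]⟨R⟩ψ is axiom B; it is valid on a frame exactly when R is symmetric. R is not symmetric, so not valid.
(E) ⟨R⟩⟨R⟩ψ → ⟨R⟩ψ (the dual of axiom 4) characterises the transitive frames. R is transitive — valid.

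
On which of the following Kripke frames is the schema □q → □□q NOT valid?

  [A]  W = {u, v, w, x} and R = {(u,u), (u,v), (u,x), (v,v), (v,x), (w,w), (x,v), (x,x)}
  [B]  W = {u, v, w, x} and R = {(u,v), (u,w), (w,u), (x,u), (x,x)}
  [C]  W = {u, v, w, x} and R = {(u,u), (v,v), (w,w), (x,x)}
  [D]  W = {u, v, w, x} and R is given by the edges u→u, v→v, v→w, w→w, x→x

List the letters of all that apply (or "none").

The schema □q → □□q is axiom 4; it is valid on a frame iff R is transitive.
(A) R is transitive (R is closed under composition), so the schema is valid here.
(B) R is not transitive (u R w and w R u but not u R u), so the schema fails here.
(C) R is transitive (R is closed under composition), so the schema is valid here.
(D) R is transitive (R is closed under composition), so the schema is valid here.

B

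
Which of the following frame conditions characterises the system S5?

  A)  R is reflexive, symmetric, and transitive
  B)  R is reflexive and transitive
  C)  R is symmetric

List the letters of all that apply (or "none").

A

(A) S5 is sound and complete for exactly this class.
(B) this class determines S4, not S5.
(C) this class determines KB, not S5.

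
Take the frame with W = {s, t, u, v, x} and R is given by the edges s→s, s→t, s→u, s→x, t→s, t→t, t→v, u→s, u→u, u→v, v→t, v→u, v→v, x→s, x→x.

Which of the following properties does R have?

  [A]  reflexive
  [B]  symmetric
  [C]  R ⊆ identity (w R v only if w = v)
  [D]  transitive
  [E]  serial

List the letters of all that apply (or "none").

(A) reflexive: each world relates to itself.
(B) symmetric: every R-edge is matched by its reverse.
(C) not ⊆ identity: s R t with s ≠ t.
(D) not transitive: s R t and t R v but not s R v.
(E) serial: every world has an R-successor.

A, B, E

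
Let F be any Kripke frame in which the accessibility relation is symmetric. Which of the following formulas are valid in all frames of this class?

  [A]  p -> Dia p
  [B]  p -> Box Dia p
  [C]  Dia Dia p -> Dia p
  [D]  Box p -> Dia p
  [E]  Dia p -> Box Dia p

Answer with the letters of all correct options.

B

(A) p -> Dia p is the dual of axiom T; it is valid on a frame exactly when R is reflexive. Such an R need not be reflexive, so not valid.
(B) p -> Box Dia p is axiom B; it is valid on a frame exactly when R is symmetric. Every such R is symmetric, so valid.
(C) the dual of axiom 4: valid iff R is transitive. Such an R need not be transitive — not valid.
(D) axiom D: valid iff R is serial. Such an R need not be serial — not valid.
(E) Dia p -> Box Dia p is axiom 5; it is valid on a frame exactly when R is euclidean. Such an R need not be euclidean, so not valid.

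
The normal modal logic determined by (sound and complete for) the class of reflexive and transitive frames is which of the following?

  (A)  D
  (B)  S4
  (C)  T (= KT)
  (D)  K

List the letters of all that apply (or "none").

B

(A) D is determined by the class of serial frames.
(B) S4 is determined by exactly this class.
(C) T (= KT) is determined by the class of reflexive frames.
(D) K is determined by the class of arbitrary frames.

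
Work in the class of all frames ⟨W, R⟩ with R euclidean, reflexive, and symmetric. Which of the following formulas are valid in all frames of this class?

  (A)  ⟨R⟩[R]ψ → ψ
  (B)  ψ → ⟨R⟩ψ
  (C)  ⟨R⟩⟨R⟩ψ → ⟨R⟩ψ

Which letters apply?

A, B, C

A relation that is euclidean, reflexive, and symmetric is also serial and transitive.
(A) ⟨R⟩[R]ψ → ψ is the dual of axiom B; it is valid on a frame exactly when R is symmetric. Every such R is symmetric, so valid.
(B) the dual of axiom T: valid iff R is reflexive. Every such R is reflexive — valid.
(C) ⟨R⟩⟨R⟩ψ → ⟨R⟩ψ is the dual of axiom 4; it is valid on a frame exactly when R is transitive. Every such R is transitive, so valid.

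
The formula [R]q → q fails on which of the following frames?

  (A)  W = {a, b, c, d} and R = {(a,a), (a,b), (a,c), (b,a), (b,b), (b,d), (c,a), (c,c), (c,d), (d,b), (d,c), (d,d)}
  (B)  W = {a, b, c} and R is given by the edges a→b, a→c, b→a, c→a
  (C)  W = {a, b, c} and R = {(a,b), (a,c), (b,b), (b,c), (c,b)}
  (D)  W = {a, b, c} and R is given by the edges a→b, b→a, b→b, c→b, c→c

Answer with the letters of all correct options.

B, C, D

The schema [R]q → q is axiom T; it is valid on a frame iff R is reflexive.
(A) R is reflexive (each world relates to itself), so the schema is valid here.
(B) R is not reflexive (not a R a), so the schema fails here.
(C) R is not reflexive (not a R a), so the schema fails here.
(D) R is not reflexive (not a R a), so the schema fails here.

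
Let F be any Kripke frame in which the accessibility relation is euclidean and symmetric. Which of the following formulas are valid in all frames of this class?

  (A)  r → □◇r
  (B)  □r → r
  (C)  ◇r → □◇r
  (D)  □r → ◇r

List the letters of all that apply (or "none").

A, C

A symmetric euclidean relation is transitive (uRv and vRw give vRu by symmetry, then uRw by the euclidean condition, applied at v).
(A) r → □◇r is axiom B; it is valid on a frame exactly when R is symmetric. Every such R is symmetric, so valid.
(B) axiom T: valid iff R is reflexive. Such an R need not be reflexive — not valid.
(C) ◇r → □◇r is axiom 5, which corresponds to the euclidean property. Every such R is euclidean — valid.
(D) axiom D: valid iff R is serial. Such an R need not be serial — not valid.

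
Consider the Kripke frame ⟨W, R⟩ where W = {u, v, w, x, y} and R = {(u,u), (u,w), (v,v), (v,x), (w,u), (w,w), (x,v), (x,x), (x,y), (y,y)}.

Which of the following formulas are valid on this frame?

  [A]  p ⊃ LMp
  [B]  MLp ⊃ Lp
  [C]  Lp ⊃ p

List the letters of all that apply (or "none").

C

R is reflexive: each world relates to itself.
R is not symmetric: x R y but not y R x.
R is not euclidean: x R v and x R y but not v R y.
(A) axiom B: valid iff R is symmetric. R is not symmetric — not valid.
(B) MLp ⊃ Lp is the dual of axiom 5; it is valid on a frame exactly when R is euclidean. R is not euclidean, so not valid.
(C) Lp ⊃ p (axiom T) characterises the reflexive frames. R is reflexive — valid.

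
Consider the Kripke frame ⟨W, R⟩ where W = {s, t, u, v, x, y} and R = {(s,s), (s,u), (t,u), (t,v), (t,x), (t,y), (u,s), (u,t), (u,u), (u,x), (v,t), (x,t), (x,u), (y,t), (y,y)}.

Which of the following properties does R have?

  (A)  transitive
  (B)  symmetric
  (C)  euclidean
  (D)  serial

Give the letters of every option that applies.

B, D

(A) not transitive: s R u and u R t but not s R t.
(B) symmetric: every R-edge is matched by its reverse.
(C) not euclidean: t R u and t R v but not u R v.
(D) serial: every world has an R-successor.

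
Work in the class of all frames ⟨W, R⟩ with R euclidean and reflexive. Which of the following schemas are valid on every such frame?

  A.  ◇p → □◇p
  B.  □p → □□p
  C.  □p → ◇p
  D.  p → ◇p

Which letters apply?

A, B, C, D

A reflexive euclidean relation is also symmetric (from wRw and wRv the euclidean condition gives vRw) and hence transitive; it is an equivalence relation.
(A) ◇p → □◇p is axiom 5, which corresponds to the euclidean property. Every such R is euclidean — valid.
(B) □p → □□p (axiom 4) characterises the transitive frames. Every such R is transitive — valid.
(C) axiom D: valid iff R is serial. Every such R is serial — valid.
(D) p → ◇p is the dual of axiom T, which corresponds to reflexivity. Every such R is reflexive — valid.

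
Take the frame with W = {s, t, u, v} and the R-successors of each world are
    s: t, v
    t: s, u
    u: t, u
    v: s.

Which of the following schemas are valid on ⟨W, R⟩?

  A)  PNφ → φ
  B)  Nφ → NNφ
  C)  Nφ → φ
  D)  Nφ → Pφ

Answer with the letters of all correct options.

R is not reflexive: not s R s.
R is symmetric: every R-edge is matched by its reverse.
R is not transitive: s R t and t R s but not s R s.
R is serial: every world has an R-successor.
(A) PNφ → φ is the dual of axiom B; it is valid on a frame exactly when R is symmetric. R is symmetric, so valid.
(B) axiom 4: valid iff R is transitive. R is not transitive — not valid.
(C) Nφ → φ is axiom T, which corresponds to reflexivity. R is not reflexive — not valid.
(D) Nφ → Pφ is axiom D, which corresponds to seriality. R is serial — valid.

A, D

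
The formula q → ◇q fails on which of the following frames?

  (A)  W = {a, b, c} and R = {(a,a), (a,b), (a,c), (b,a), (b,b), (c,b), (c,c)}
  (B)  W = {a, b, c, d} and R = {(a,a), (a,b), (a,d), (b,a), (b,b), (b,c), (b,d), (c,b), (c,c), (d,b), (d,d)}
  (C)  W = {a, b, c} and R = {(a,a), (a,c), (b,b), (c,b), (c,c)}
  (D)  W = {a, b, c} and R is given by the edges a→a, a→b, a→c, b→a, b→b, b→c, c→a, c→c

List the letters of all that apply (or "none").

The schema q → ◇q is the dual of axiom T; it is valid on a frame iff R is reflexive.
(A) R is reflexive (each world relates to itself), so the schema is valid here.
(B) R is reflexive (each world relates to itself), so the schema is valid here.
(C) R is reflexive (each world relates to itself), so the schema is valid here.
(D) R is reflexive (each world relates to itself), so the schema is valid here.

none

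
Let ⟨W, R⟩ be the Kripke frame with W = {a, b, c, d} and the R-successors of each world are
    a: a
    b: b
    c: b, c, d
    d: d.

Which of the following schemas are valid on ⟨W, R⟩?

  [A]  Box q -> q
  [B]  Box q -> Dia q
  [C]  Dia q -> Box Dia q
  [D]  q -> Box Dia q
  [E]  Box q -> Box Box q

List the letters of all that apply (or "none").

A, B, E

R is reflexive: each world relates to itself.
R is not symmetric: c R b but not b R c.
R is transitive: R is closed under composition.
R is not euclidean: c R b and c R c but not b R c.
R is serial: every world has an R-successor.
(A) axiom T: valid iff R is reflexive. R is reflexive — valid.
(B) axiom D: valid iff R is serial. R is serial — valid.
(C) Dia q -> Box Dia q (axiom 5) characterises the euclidean frames. R is not euclidean — not valid.
(D) q -> Box Dia q is axiom B; it is valid on a frame exactly when R is symmetric. R is not symmetric, so not valid.
(E) axiom 4: valid iff R is transitive. R is transitive — valid.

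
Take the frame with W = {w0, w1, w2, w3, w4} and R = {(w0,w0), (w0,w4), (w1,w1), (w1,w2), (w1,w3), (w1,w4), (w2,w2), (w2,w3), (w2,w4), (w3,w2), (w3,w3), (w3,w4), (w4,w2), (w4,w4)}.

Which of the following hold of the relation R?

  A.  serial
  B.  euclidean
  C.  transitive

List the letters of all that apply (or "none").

A

(A) serial: every world has an R-successor.
(B) not euclidean: w0 R w4 and w0 R w0 but not w4 R w0.
(C) not transitive: w0 R w4 and w4 R w2 but not w0 R w2.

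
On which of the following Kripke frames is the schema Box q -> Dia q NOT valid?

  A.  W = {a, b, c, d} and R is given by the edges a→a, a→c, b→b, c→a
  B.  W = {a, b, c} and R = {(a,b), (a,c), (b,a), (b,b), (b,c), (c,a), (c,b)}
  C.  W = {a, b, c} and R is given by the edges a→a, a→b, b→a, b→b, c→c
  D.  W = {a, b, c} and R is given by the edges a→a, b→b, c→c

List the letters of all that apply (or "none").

The schema Box q -> Dia q is axiom D; it is valid on a frame iff R is serial.
(A) R is not serial (d has no R-successor), so the schema fails here.
(B) R is serial (every world has an R-successor), so the schema is valid here.
(C) R is serial (every world has an R-successor), so the schema is valid here.
(D) R is serial (every world has an R-successor), so the schema is valid here.

A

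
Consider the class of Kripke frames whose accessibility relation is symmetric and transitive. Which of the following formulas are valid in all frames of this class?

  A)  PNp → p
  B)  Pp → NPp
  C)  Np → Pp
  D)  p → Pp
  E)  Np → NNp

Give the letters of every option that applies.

A, B, E

A symmetric transitive relation is euclidean (uRv and uRw give vRu by symmetry, then vRw by transitivity).
(A) the dual of axiom B: valid iff R is symmetric. Every such R is symmetric — valid.
(B) axiom 5: valid iff R is euclidean. Every such R is euclidean — valid.
(C) Np → Pp is axiom D; it is valid on a frame exactly when R is serial. Such an R need not be serial, so not valid.
(D) p → Pp (the dual of axiom T) characterises the reflexive frames. Such an R need not be reflexive — not valid.
(E) Np → NNp is axiom 4, which corresponds to transitivity. Every such R is transitive — valid.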